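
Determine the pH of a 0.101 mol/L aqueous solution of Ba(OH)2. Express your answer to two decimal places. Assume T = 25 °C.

pH = 13.31

Ba(OH)2 is a strong base (each formula unit releases 2 OH-); [OH-] = 0.202 M.
pOH = -log(0.202) = 0.69
pH = 14.00 - 0.69 = 13.31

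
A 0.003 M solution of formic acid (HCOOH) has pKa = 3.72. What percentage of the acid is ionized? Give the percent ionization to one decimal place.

HCOOH ⇌ HCOO- + H+; let x = [H+] at equilibrium.
Ka = 10^(−3.72) = 1.91 × 10^-4
Solve x² + 0.000191x − 5.73e-07 = 0 → x = 6.67 × 10^-4 M
% ionization = x/C₀ × 100% = 6.67 × 10^-4/0.003 × 100% = 22.2%

22.2%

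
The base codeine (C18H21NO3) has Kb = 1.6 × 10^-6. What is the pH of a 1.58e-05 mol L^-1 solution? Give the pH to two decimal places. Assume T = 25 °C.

C18H21NO3 + H2O ⇌ C18H22NO3+ + OH-
From the ICE table, Kb = [OH-]²/(1.58e-05 − [OH-]) = 1.6 × 10^-6.
The 5% rule fails; solving [OH-]² + Kb·[OH-] − Kb·C₀ = 0 exactly:
[OH-] = (−Kb + √(Kb² + 4·Kb·C₀))/2 = 4.29 × 10^-6 M
pOH = 5.37, so pH = 14.00 − pOH = 8.63

pH = 8.63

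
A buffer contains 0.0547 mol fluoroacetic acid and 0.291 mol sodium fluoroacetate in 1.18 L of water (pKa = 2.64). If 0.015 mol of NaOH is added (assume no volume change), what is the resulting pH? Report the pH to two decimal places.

pH = 3.53

After neutralization: n(FCH2COOH) = 0.0397 mol, n(FCH2COO-) = 0.306 mol.
pH = pKa + log(n_FCH2COO-/n_FCH2COOH) = 2.64 + log(0.306/0.0397) = 2.64 + (+0.887)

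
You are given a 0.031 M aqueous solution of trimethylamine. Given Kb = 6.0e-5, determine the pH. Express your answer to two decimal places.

pH = 11.13

(CH3)3N + H2O ⇌ (CH3)3NH+ + OH-
Kb = [OH-]²/(0.031 − [OH-]) = 6.0 × 10^-5
Since Kb ≪ C₀, [OH-] ≈ √(Kb·C₀) = 1.36 × 10^-3 M.
pOH = 2.87, so pH = 14.00 − pOH = 11.13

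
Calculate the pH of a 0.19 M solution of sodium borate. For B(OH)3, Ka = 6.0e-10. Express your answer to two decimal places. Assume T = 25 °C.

B(OH)4- is the conjugate base of the weak acid B(OH)3.
Kb = Kw/Ka = 1.0×10^-14 / 6.0 × 10^-10 = 1.67 × 10^-5
From the ICE table, Kb = [OH-]²/(0.19 − [OH-]) = 1.67 × 10^-5.
Since Kb ≪ C₀, [OH-] ≈ √(Kb·C₀) = 1.78 × 10^-3 M.
Check: 0.94% ionized — well under 5%, approximation valid.
pOH = −log(1.78 × 10^-3) = 2.75; pH = 14.00 − 2.75 = 11.25

pH = 11.25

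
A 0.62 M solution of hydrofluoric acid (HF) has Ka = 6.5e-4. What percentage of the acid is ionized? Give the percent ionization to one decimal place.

3.2%

HF ⇌ F- + H+; let x = [H+] at equilibrium.
x ≈ √(Ka·C₀) = √(6.5 × 10^-4 × 0.62) = 2.01 × 10^-2 M
Fraction ionized = 2.01 × 10^-2 / 0.62 = 0.0324 → 3.2%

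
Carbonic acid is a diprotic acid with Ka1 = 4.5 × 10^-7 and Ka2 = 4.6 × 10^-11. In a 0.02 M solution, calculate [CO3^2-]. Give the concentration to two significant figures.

First ionization gives [H+] ≈ [HCO3-] = 9.49 × 10^-5 M.
Second step: Ka2 = [H+][CO3^2-]/[HCO3-] ≈ [CO3^2-] (since [H+] ≈ [HCO3-]).
So [CO3^2-] ≈ Ka2.

4.6 × 10^-11 M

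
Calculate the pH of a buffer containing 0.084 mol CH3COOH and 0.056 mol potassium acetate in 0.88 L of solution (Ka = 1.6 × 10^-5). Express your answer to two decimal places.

pKa = −log(1.6 × 10^-5) = 4.796
Henderson–Hasselbalch: pH = pKa + log([CH3COO-]/[CH3COOH]) = 4.796 + log(0.056/0.084)
pH = 4.796 + (-0.176) = 4.62

pH = 4.62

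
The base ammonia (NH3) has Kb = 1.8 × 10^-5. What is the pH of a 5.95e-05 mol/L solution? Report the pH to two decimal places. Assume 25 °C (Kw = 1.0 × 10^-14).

pH = 9.40

NH3 + H2O ⇌ NH4+ + OH-
Kb = [OH-]²/(5.95e-05 − [OH-]) = 1.8 × 10^-5
[OH-] is not negligible relative to C₀; solve [OH-]² + 1.8e-05·[OH-] − 1.07e-09 = 0.
[OH-] = [−1.8e-05 + √(1.8e-05² + 4.28e-09)]/2 = 2.49 × 10^-5 M
pOH = 4.60, so pH = 14.00 − pOH = 9.40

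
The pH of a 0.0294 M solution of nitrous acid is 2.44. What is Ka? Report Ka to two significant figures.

[H+] = 10^(-2.44) = 3.63 × 10^-3 M
At equilibrium [HA] = 0.0294 − 3.63 × 10^-3 = 2.58 × 10^-2 M
Ka = [H+][A-]/[HA] = (3.63 × 10^-3)² / 2.58 × 10^-2 = 5.1 × 10^-4

Ka = 5.1 × 10^-4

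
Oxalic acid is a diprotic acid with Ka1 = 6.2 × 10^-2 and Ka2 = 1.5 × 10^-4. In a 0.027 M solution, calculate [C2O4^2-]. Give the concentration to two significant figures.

First ionization gives [H+] ≈ [HC2O4-] = 2.03 × 10^-2 M.
Second step: Ka2 = [H+][C2O4^2-]/[HC2O4-] ≈ [C2O4^2-] (since [H+] ≈ [HC2O4-]).
So [C2O4^2-] ≈ Ka2.

1.5 × 10^-4 M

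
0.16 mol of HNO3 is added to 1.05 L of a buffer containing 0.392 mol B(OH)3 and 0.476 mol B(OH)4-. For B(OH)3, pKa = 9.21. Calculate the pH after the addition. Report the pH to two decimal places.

pH = 8.97

Added H+ converts B(OH)4- to B(OH)3: B(OH)3 → 0.552 mol, B(OH)4- → 0.316 mol.
pH = pKa + log([A⁻]/[HA]) = 9.21 + log(0.316/0.552) = 9.21 -0.242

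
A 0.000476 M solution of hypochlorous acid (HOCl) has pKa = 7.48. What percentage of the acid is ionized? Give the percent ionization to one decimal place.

HOCl ⇌ OCl- + H+; let x = [H+] at equilibrium.
Ka = 10^(−7.48) = 3.31 × 10^-8
x ≈ √(Ka·C₀) = √(3.31 × 10^-8 × 0.000476) = 3.97 × 10^-6 M
Fraction ionized = 3.97 × 10^-6 / 0.000476 = 0.0083 → 0.8%

0.8%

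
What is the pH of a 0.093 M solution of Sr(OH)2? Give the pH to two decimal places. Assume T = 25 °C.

Sr(OH)2 is a strong base (each formula unit releases 2 OH-); [OH-] = 0.186 M.
pOH = -log(0.186) = 0.73
pH = 14.00 - 0.73 = 13.27

pH = 13.27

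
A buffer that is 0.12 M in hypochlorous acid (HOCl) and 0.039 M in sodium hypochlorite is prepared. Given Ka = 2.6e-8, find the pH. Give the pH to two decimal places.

pKa = −log(2.6 × 10^-8) = 7.585
pH = pKa + log([A⁻]/[HA]) = 7.585 + log(0.039/0.12)
pH = 7.585 + (-0.488) = 7.10

pH = 7.10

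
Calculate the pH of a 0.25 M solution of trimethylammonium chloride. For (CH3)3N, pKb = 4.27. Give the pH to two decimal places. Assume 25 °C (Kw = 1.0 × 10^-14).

pH = 5.17

(CH3)3NH+ is the conjugate acid of the weak base (CH3)3N.
Kb = 10^(−4.27) = 5.37 × 10^-5
Ka = Kw/Kb = 1.0×10^-14 / 5.37 × 10^-5 = 1.86 × 10^-10
Ka = [H+]²/(0.25 − [H+]) = 1.86 × 10^-10
Since Ka ≪ C₀, [H+] ≈ √(Ka·C₀) = 6.82 × 10^-6 M.
Check: 0.0027% ionized — well under 5%, approximation valid.
pH = −log(6.82 × 10^-6) = 5.17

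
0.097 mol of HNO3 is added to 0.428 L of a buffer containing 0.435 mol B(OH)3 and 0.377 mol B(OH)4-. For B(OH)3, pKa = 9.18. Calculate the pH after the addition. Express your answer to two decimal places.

pH = 8.90

After neutralization: n(B(OH)3) = 0.532 mol, n(B(OH)4-) = 0.28 mol.
pH = pKa + log(n_B(OH)4-/n_B(OH)3) = 9.18 + log(0.28/0.532) = 9.18 + (-0.279)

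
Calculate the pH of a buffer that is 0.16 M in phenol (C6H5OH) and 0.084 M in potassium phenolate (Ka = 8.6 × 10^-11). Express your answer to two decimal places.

pH = 9.79

pKa = −log(8.6 × 10^-11) = 10.066
Henderson–Hasselbalch: pH = pKa + log([C6H5O-]/[C6H5OH]) = 10.066 + log(0.084/0.16)
pH = 10.066 + (-0.280) = 9.79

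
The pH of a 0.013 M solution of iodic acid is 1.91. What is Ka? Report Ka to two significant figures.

[H+] = 10^(-1.91) = 1.23 × 10^-2 M
At equilibrium [HA] = 0.013 − 1.23 × 10^-2 = 7.00 × 10^-4 M
Ka = [H+][A-]/[HA] = (1.23 × 10^-2)² / 7.00 × 10^-4 = 2.2 × 10^-1

Ka = 2.2 × 10^-1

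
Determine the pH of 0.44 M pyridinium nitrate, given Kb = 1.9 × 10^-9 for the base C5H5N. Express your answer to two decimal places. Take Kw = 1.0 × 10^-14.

C5H5NH+ is the conjugate acid of the weak base C5H5N.
Ka = Kw/Kb = 1.0×10^-14 / 1.9 × 10^-9 = 5.26 × 10^-6
Ka = [H+]²/(0.44 − [H+]) = 5.26 × 10^-6
Since Ka ≪ C₀, [H+] ≈ √(Ka·C₀) = 1.52 × 10^-3 M.
Check: 0.35% ionized — well under 5%, approximation valid.
pH = −log[H+] = −log(1.52 × 10^-3) = 2.82

pH = 2.82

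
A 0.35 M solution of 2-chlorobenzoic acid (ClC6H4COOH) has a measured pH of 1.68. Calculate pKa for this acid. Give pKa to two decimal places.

pKa = 2.88

[H+] = 10^(-1.68) = 2.09 × 10^-2 M
At equilibrium [HA] = 0.35 − 2.09 × 10^-2 = 3.29 × 10^-1 M
Ka = [H+][A-]/[HA] = (2.09 × 10^-2)² / 3.29 × 10^-1 = 1.33 × 10^-3
pKa = -log(1.33 × 10^-3) = 2.88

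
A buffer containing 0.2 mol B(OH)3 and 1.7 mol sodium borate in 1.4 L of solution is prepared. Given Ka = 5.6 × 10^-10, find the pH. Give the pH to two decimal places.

pKa = −log(5.6 × 10^-10) = 9.252
pH = pKa + log([A⁻]/[HA]) = 9.252 + log(1.7/0.2)
pH = 9.252 + (+0.929) = 10.18

pH = 10.18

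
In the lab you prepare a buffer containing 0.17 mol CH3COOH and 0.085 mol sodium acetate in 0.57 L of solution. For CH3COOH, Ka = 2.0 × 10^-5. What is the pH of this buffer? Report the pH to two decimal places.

pH = 4.40

pKa = −log(2.0 × 10^-5) = 4.699
pH = pKa + log([A⁻]/[HA]) = 4.699 + log(0.085/0.17)
pH = 4.699 + (-0.301) = 4.40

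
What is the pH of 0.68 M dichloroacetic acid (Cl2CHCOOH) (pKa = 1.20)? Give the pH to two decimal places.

Cl2CHCOOH ⇌ Cl2CHCOO- + H+
Ka = 10^(−1.20) = 6.31 × 10^-2
Ka = [H+]²/(0.68 − [H+]) = 6.31 × 10^-2
[H+] is not negligible relative to C₀; solve [H+]² + 0.0631·[H+] − 0.0429 = 0.
[H+] = [−0.0631 + √(0.0631² + 0.172)]/2 = 1.78 × 10^-1 M
pH = −log[H+] = −log(1.78 × 10^-1) = 0.75

pH = 0.75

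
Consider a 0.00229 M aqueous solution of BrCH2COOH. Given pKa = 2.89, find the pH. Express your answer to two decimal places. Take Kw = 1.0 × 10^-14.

pH = 2.92

BrCH2COOH ⇌ BrCH2COO- + H+
Ka = 10^(−2.89) = 1.29 × 10^-3
Let x = [H+] at equilibrium. Ka = x²/(0.00229 − x).
The 5% rule fails; solving x² + Ka·x − Ka·C₀ = 0 exactly:
x = (−Ka + √(Ka² + 4·Ka·C₀))/2 = 1.19 × 10^-3 M
pH = −log[H+] = −log(1.19 × 10^-3) = 2.92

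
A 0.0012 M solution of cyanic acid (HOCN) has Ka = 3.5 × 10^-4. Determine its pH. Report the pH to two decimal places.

HOCN ⇌ OCN- + H+
Ka = x²/(0.0012 − x) = 3.5 × 10^-4
x is not negligible relative to C₀; solve x² + 0.00035·x − 4.2e-07 = 0.
x = [−0.00035 + √(0.00035² + 1.68e-06)]/2 = 4.96 × 10^-4 M
pH = −log(4.96 × 10^-4) = 3.30

pH = 3.30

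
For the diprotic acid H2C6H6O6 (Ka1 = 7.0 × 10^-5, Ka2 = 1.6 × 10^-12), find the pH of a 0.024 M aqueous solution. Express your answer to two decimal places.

Since Ka1 ≫ Ka2, the first ionization dominates [H+].
Ka1 = x²/(0.024 − x) = 7.0 × 10^-5
Solving the quadratic: x = (−Ka1 + √(Ka1² + 4·Ka1·C₀))/2 = 1.26 × 10^-3 M
pH = −log(1.26 × 10^-3) = 2.90

pH = 2.90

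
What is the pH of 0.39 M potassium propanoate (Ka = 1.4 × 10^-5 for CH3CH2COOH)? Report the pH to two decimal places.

pH = 9.22

CH3CH2COO- is the conjugate base of the weak acid CH3CH2COOH.
Kb = Kw/Ka = 1.0×10^-14 / 1.4 × 10^-5 = 7.14 × 10^-10
From the ICE table, Kb = [OH-]²/(0.39 − [OH-]) = 7.14 × 10^-10.
Since Kb ≪ C₀, [OH-] ≈ √(Kb·C₀) = 1.67 × 10^-5 M.
pOH = −log(1.67 × 10^-5) = 4.78; pH = 14.00 − 4.78 = 9.22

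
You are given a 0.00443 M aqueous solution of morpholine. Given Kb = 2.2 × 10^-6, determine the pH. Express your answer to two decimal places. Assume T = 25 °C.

pH = 9.99

C4H8ONH + H2O ⇌ C4H8ONH2+ + OH-
From the ICE table, Kb = x²/(0.00443 − x) = 2.2 × 10^-6.
Neglecting x in the denominator: x = √(2.2 × 10^-6 × 0.00443) = 9.87 × 10^-5 M
pOH = −log(9.87 × 10^-5) = 4.01; pH = 14.00 − 4.01 = 9.99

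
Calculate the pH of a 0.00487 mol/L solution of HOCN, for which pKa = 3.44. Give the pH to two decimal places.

pH = 2.94

HOCN ⇌ OCN- + H+
Ka = 10^(−3.44) = 3.63 × 10^-4
Ka = x²/(0.00487 − x) = 3.63 × 10^-4
Here C₀/Ka ≈ 13.4, so the small-x approximation fails. Use the quadratic:
x = (−Ka + √(Ka² + 4·Ka·C₀))/2 = 1.16 × 10^-3 M
pH = −log[H+] = −log(1.16 × 10^-3) = 2.94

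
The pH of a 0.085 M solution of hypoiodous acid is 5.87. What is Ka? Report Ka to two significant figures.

[H+] = 10^(-5.87) = 1.35 × 10^-6 M
At equilibrium [HA] = 0.085 − 1.35 × 10^-6 = 8.50 × 10^-2 M
Ka = [H+][A-]/[HA] = (1.35 × 10^-6)² / 8.50 × 10^-2 = 2.1 × 10^-11

Ka = 2.1 × 10^-11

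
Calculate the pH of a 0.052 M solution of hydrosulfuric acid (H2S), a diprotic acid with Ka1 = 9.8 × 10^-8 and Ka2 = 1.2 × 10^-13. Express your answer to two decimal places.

pH = 4.15

Ka1 ≫ Ka2, so treat the first dissociation as the only significant source of H+.
Ka1 = x²/(0.052 − x) = 9.8 × 10^-8
x ≈ √(9.8 × 10^-8 × 0.052) = 7.14 × 10^-5 M
pH = −log(7.14 × 10^-5) = 4.15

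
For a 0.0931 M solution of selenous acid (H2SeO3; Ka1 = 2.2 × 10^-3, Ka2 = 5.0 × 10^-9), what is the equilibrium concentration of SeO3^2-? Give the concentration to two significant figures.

First ionization gives [H+] ≈ [HSeO3-] = 1.33 × 10^-2 M.
Second step: Ka2 = [H+][SeO3^2-]/[HSeO3-] ≈ [SeO3^2-] (since [H+] ≈ [HSeO3-]).
So [SeO3^2-] ≈ Ka2.

5.0 × 10^-9 M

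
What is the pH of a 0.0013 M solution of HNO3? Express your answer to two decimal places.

pH = 2.89

HNO3 is a strong acid and dissociates completely, so [H+] = 0.0013 M.
pH = -log(0.0013) = 2.89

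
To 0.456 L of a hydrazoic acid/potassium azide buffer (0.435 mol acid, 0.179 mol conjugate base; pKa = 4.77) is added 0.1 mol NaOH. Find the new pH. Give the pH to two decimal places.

OH- converts HN3 to N3-: HN3 → 0.335 mol, N3- → 0.279 mol.
pH = pKa + log(n_N3-/n_HN3) = 4.77 + log(0.279/0.335) = 4.77 + (-0.079)

pH = 4.69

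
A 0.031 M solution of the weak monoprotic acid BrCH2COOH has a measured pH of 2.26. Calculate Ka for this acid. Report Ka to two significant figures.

Ka = 1.2 × 10^-3

[H+] = 10^(-2.26) = 5.50 × 10^-3 M
At equilibrium [HA] = 0.031 − 5.50 × 10^-3 = 2.55 × 10^-2 M
Ka = [H+][A-]/[HA] = (5.50 × 10^-3)² / 2.55 × 10^-2 = 1.2 × 10^-3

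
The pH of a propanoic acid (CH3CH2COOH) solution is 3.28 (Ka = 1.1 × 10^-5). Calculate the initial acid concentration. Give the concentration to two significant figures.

C₀ = 2.6 × 10^-2 M

[H+] = 10^(-3.28) = 5.25 × 10^-4 M = x
Ka = x²/(C₀ − x) ⇒ C₀ = x + x²/Ka
C₀ = 5.25 × 10^-4 + (5.25 × 10^-4)²/(1.1 × 10^-5) = 2.56 × 10^-2 M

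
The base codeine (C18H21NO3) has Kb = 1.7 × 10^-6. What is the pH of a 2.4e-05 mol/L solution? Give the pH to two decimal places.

pH = 8.75

C18H21NO3 + H2O ⇌ C18H22NO3+ + OH-
Kb = [OH-]²/(2.4e-05 − [OH-]) = 1.7 × 10^-6
[OH-] is not negligible relative to C₀; solve [OH-]² + 1.7e-06·[OH-] − 4.08e-11 = 0.
[OH-] = (−Kb + √(Kb² + 4·Kb·C₀))/2 = 5.59 × 10^-6 M
pOH = −log(5.59 × 10^-6) = 5.25; pH = 14.00 − 5.25 = 8.75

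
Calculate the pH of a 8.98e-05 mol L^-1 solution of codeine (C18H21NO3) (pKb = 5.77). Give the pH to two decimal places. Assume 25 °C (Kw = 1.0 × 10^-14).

C18H21NO3 + H2O ⇌ C18H22NO3+ + OH-
Kb = 10^(−5.77) = 1.70 × 10^-6
Kb = [OH-]²/(8.98e-05 − [OH-]) = 1.70 × 10^-6
The 5% rule fails; solving [OH-]² + Kb·[OH-] − Kb·C₀ = 0 exactly:
[OH-] = [−1.7e-06 + √(1.7e-06² + 6.11e-10)]/2 = 1.15 × 10^-5 M
pOH = −log(1.15 × 10^-5) = 4.94; pH = 14.00 − 4.94 = 9.06

pH = 9.06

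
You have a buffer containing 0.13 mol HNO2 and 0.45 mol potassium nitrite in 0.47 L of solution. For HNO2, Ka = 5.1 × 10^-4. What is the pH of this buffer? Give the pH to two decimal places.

pKa = −log(5.1 × 10^-4) = 3.292
pH = pKa + log([A⁻]/[HA]) = 3.292 + log(0.45/0.13)
pH = 3.292 + (+0.539) = 3.83

pH = 3.83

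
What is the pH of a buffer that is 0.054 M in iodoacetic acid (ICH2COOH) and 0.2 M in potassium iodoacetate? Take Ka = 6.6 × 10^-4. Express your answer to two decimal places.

pKa = −log(6.6 × 10^-4) = 3.180
pH = pKa + log([A⁻]/[HA]) = 3.180 + log(0.2/0.054)
pH = 3.180 + (+0.569) = 3.75

pH = 3.75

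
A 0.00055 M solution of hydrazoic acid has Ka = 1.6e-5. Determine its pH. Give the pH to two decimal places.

pH = 4.06

HN3 ⇌ N3- + H+
From the ICE table, Ka = x²/(0.00055 − x) = 1.6 × 10^-5.
Here C₀/Ka ≈ 34.4, so the small-x approximation fails. Use the quadratic:
x = [−1.6e-05 + √(1.6e-05² + 3.52e-08)]/2 = 8.61 × 10^-5 M
pH = −log[H+] = −log(8.61 × 10^-5) = 4.06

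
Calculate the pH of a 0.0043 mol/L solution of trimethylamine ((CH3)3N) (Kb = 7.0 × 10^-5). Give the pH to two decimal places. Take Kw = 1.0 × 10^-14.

pH = 10.71

(CH3)3N + H2O ⇌ (CH3)3NH+ + OH-
Kb = [OH-]²/(0.0043 − [OH-]) = 7.0 × 10^-5
Here C₀/Kb ≈ 61.4, so the small-[OH-] approximation fails. Use the quadratic:
[OH-] = [−7e-05 + √(7e-05² + 1.2e-06)]/2 = 5.15 × 10^-4 M
pOH = −log(5.15 × 10^-4) = 3.29; pH = 14.00 − 3.29 = 10.71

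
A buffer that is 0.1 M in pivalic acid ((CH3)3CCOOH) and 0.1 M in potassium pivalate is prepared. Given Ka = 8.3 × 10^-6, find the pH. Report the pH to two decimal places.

pH = 5.08

pKa = −log(8.3 × 10^-6) = 5.081
Using pH = pKa + log([base]/[acid]) with [base]/[acid] = 0.1/0.1:
pH = 5.081 + (+0.000) = 5.08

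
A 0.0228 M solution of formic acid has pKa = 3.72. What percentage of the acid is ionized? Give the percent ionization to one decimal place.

8.7%

HCOOH ⇌ HCOO- + H+; let x = [H+] at equilibrium.
Ka = 10^(−3.72) = 1.91 × 10^-4
Solve x² + 0.000191x − 4.35e-06 = 0 → x = 1.99 × 10^-3 M
% ionization = x/C₀ × 100% = 1.99 × 10^-3/0.0228 × 100% = 8.7%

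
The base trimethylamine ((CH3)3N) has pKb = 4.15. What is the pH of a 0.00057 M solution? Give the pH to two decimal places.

pH = 10.23

(CH3)3N + H2O ⇌ (CH3)3NH+ + OH-
Kb = 10^(−4.15) = 7.08 × 10^-5
Kb = [OH-]²/(0.00057 − [OH-]) = 7.08 × 10^-5
Here C₀/Kb ≈ 8.05, so the small-[OH-] approximation fails. Use the quadratic:
[OH-] = [−7.08e-05 + √(7.08e-05² + 1.61e-07)]/2 = 1.69 × 10^-4 M
pOH = −log(1.69 × 10^-4) = 3.77; pH = 14.00 − 3.77 = 10.23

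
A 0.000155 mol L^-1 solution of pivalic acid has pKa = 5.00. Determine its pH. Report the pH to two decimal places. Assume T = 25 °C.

(CH3)3CCOOH ⇌ (CH3)3CCOO- + H+
Ka = 10^(−5.00) = 1.00 × 10^-5
Ka = [H+]²/(0.000155 − [H+]) = 1.00 × 10^-5
[H+] is not negligible relative to C₀; solve [H+]² + 1e-05·[H+] − 1.55e-09 = 0.
[H+] = (−Ka + √(Ka² + 4·Ka·C₀))/2 = 3.47 × 10^-5 M
pH = −log(3.47 × 10^-5) = 4.46

pH = 4.46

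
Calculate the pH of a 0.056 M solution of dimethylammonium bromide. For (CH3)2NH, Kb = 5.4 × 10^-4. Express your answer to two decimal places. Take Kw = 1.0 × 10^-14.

(CH3)2NH2+ is the conjugate acid of the weak base (CH3)2NH.
Ka = Kw/Kb = 1.0×10^-14 / 5.4 × 10^-4 = 1.85 × 10^-11
Ka = x²/(0.056 − x) = 1.85 × 10^-11
Since Ka ≪ C₀, x ≈ √(Ka·C₀) = 1.02 × 10^-6 M.
pH = −log[H+] = −log(1.02 × 10^-6) = 5.99

pH = 5.99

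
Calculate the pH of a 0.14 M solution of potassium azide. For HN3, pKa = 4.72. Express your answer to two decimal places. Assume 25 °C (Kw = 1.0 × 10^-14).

pH = 8.93

N3- is the conjugate base of the weak acid HN3.
Ka = 10^(−4.72) = 1.91 × 10^-5
Kb = Kw/Ka = 1.0×10^-14 / 1.91 × 10^-5 = 5.24 × 10^-10
Let x = [OH-] at equilibrium. Kb = x²/(0.14 − x).
Since Kb ≪ C₀, x ≈ √(Kb·C₀) = 8.57 × 10^-6 M.
(x/C₀ = 0.0061% < 5%, so the approximation holds.)
pOH = 5.07, so pH = 14.00 − pOH = 8.93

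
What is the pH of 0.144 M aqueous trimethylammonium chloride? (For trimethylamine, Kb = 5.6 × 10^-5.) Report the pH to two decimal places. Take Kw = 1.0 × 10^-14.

(CH3)3NH+ is the conjugate acid of the weak base (CH3)3N.
Ka = Kw/Kb = 1.0×10^-14 / 5.6 × 10^-5 = 1.79 × 10^-10
From the ICE table, Ka = [H+]²/(0.144 − [H+]) = 1.79 × 10^-10.
Assume [H+] ≪ 0.144: [H+] ≈ √(1.79 × 10^-10 × 0.144) = 5.08 × 10^-6 M
pH = −log(5.08 × 10^-6) = 5.29

pH = 5.29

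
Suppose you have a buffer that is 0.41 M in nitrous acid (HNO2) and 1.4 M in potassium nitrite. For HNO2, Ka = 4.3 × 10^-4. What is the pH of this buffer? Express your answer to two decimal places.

pH = 3.90

pKa = −log(4.3 × 10^-4) = 3.367
Henderson–Hasselbalch: pH = pKa + log([NO2-]/[HNO2]) = 3.367 + log(1.4/0.41)
pH = 3.367 + (+0.533) = 3.90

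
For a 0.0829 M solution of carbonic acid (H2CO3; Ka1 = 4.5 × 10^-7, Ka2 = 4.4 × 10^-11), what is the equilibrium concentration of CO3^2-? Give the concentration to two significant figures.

First ionization gives [H+] ≈ [HCO3-] = 1.93 × 10^-4 M.
Second step: Ka2 = [H+][CO3^2-]/[HCO3-] ≈ [CO3^2-] (since [H+] ≈ [HCO3-]).
So [CO3^2-] ≈ Ka2.

4.4 × 10^-11 M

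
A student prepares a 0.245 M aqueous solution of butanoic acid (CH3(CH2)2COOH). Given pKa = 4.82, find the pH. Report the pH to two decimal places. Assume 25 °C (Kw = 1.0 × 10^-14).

pH = 2.72

CH3(CH2)2COOH ⇌ CH3(CH2)2COO- + H+
Ka = 10^(−4.82) = 1.51 × 10^-5
Ka = x²/(0.245 − x) = 1.51 × 10^-5
Assume x ≪ 0.245: x ≈ √(1.51 × 10^-5 × 0.245) = 1.92 × 10^-3 M
Check: 0.79% ionized — well under 5%, approximation valid.
pH = −log(1.92 × 10^-3) = 2.72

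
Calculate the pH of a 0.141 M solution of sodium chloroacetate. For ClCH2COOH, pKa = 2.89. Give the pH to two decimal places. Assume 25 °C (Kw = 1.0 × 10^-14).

ClCH2COO- is the conjugate base of the weak acid ClCH2COOH.
Ka = 10^(−2.89) = 1.29 × 10^-3
Kb = Kw/Ka = 1.0×10^-14 / 1.29 × 10^-3 = 7.75 × 10^-12
From the ICE table, Kb = [OH-]²/(0.141 − [OH-]) = 7.75 × 10^-12.
Since Kb ≪ C₀, [OH-] ≈ √(Kb·C₀) = 1.05 × 10^-6 M.
([OH-]/C₀ = 0.00074% < 5%, so the approximation holds.)
pOH = 5.98, so pH = 14.00 − pOH = 8.02

pH = 8.02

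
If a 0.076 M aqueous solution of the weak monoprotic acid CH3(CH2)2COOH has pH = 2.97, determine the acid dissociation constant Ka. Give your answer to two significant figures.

[H+] = 10^(-2.97) = 1.07 × 10^-3 M
At equilibrium [HA] = 0.076 − 1.07 × 10^-3 = 7.49 × 10^-2 M
Ka = [H+][A-]/[HA] = (1.07 × 10^-3)² / 7.49 × 10^-2 = 1.5 × 10^-5

Ka = 1.5 × 10^-5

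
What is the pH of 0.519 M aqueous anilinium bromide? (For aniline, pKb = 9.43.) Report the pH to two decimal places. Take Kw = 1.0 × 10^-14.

C6H5NH3+ is the conjugate acid of the weak base C6H5NH2.
Kb = 10^(−9.43) = 3.72 × 10^-10
Ka = Kw/Kb = 1.0×10^-14 / 3.72 × 10^-10 = 2.69 × 10^-5
From the ICE table, Ka = [H+]²/(0.519 − [H+]) = 2.69 × 10^-5.
Since Ka ≪ C₀, [H+] ≈ √(Ka·C₀) = 3.74 × 10^-3 M.
([H+]/C₀ = 0.72% < 5%, so the approximation holds.)
pH = −log[H+] = −log(3.74 × 10^-3) = 2.43

pH = 2.43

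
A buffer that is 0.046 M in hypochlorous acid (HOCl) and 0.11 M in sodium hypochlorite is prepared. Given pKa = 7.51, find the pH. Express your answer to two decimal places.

pH = 7.89

Using pH = pKa + log([base]/[acid]) with [base]/[acid] = 0.11/0.046:
pH = 7.51 + (+0.379) = 7.89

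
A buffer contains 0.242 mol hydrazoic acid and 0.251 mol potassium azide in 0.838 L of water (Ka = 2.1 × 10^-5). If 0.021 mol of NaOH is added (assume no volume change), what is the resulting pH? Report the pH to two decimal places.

pH = 4.77

After neutralization: n(HN3) = 0.221 mol, n(N3-) = 0.272 mol.
pKa = −log(2.1 × 10^-5) = 4.678
pH = pKa + log([A⁻]/[HA]) = 4.678 + log(0.272/0.221) = 4.678 +0.090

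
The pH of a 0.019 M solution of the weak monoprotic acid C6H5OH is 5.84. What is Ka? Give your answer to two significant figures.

[H+] = 10^(-5.84) = 1.45 × 10^-6 M
At equilibrium [HA] = 0.019 − 1.45 × 10^-6 = 1.90 × 10^-2 M
Ka = [H+][A-]/[HA] = (1.45 × 10^-6)² / 1.90 × 10^-2 = 1.1 × 10^-10

Ka = 1.1 × 10^-10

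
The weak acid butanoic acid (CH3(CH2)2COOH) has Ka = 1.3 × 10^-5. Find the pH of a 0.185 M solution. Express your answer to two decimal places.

CH3(CH2)2COOH ⇌ CH3(CH2)2COO- + H+
From the ICE table, Ka = [H+]²/(0.185 − [H+]) = 1.3 × 10^-5.
Assume [H+] ≪ 0.185: [H+] ≈ √(1.3 × 10^-5 × 0.185) = 1.55 × 10^-3 M
Check: 0.84% ionized — well under 5%, approximation valid.
pH = −log(1.55 × 10^-3) = 2.81

pH = 2.81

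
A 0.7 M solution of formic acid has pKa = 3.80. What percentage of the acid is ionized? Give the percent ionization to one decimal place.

1.5%

HCOOH ⇌ HCOO- + H+; let x = [H+] at equilibrium.
Ka = 10^(−3.80) = 1.58 × 10^-4
x ≈ √(Ka·C₀) = √(1.58 × 10^-4 × 0.7) = 1.05 × 10^-2 M
% ionization = x/C₀ × 100% = 1.05 × 10^-2/0.7 × 100% = 1.5%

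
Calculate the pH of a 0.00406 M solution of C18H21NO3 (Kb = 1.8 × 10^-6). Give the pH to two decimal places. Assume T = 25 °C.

C18H21NO3 + H2O ⇌ C18H22NO3+ + OH-
From the ICE table, Kb = [OH-]²/(0.00406 − [OH-]) = 1.8 × 10^-6.
Neglecting [OH-] in the denominator: [OH-] = √(1.8 × 10^-6 × 0.00406) = 8.55 × 10^-5 M
pOH = −log(8.55 × 10^-5) = 4.07; pH = 14.00 − 4.07 = 9.93

pH = 9.93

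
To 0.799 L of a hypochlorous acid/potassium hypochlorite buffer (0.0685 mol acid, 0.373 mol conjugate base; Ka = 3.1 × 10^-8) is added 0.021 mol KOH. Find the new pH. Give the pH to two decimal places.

After neutralization: n(HOCl) = 0.0475 mol, n(OCl-) = 0.394 mol.
pKa = −log(3.1 × 10^-8) = 7.509
Henderson–Hasselbalch with mole ratio 0.394/0.0475: pH = 7.509 + (+0.919)

pH = 8.43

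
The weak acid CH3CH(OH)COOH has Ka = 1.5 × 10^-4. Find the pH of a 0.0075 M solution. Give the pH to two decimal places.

pH = 3.01

CH3CH(OH)COOH ⇌ CH3CH(OH)COO- + H+
Ka = [H+]²/(0.0075 − [H+]) = 1.5 × 10^-4
Here C₀/Ka ≈ 50, so the small-[H+] approximation fails. Use the quadratic:
[H+] = (−Ka + √(Ka² + 4·Ka·C₀))/2 = 9.88 × 10^-4 M
pH = −log(9.88 × 10^-4) = 3.01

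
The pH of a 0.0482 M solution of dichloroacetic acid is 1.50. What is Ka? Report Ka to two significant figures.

[H+] = 10^(-1.50) = 3.16 × 10^-2 M
At equilibrium [HA] = 0.0482 − 3.16 × 10^-2 = 1.66 × 10^-2 M
Ka = [H+][A-]/[HA] = (3.16 × 10^-2)² / 1.66 × 10^-2 = 6.0 × 10^-2

Ka = 6.0 × 10^-2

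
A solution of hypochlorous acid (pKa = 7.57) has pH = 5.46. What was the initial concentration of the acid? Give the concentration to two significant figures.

C₀ = 4.5 × 10^-4 M

[H+] = 10^(-5.46) = 3.47 × 10^-6 M = x
Ka = 10^(−7.57) = 2.69 × 10^-8
Ka = x²/(C₀ − x) ⇒ C₀ = x + x²/Ka
C₀ = 3.47 × 10^-6 + (3.47 × 10^-6)²/(2.69 × 10^-8) = 4.51 × 10^-4 M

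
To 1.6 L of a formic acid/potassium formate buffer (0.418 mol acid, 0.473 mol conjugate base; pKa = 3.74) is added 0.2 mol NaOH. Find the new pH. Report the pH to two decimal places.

OH- converts HCOOH to HCOO-: HCOOH → 0.218 mol, HCOO- → 0.673 mol.
pH = pKa + log([A⁻]/[HA]) = 3.74 + log(0.673/0.218) = 3.74 +0.490

pH = 4.23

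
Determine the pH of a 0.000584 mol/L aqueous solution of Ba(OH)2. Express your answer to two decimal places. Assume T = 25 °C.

Ba(OH)2 is a strong base (each formula unit releases 2 OH-); [OH-] = 0.00117 M.
pOH = -log(0.00117) = 2.93
pH = 14.00 - 2.93 = 11.07

pH = 11.07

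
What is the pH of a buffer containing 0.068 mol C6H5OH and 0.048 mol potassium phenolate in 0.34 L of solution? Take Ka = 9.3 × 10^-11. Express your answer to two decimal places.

pH = 9.88

pKa = −log(9.3 × 10^-11) = 10.032
Using pH = pKa + log([base]/[acid]) with [base]/[acid] = 0.048/0.068:
pH = 10.032 + (-0.151) = 9.88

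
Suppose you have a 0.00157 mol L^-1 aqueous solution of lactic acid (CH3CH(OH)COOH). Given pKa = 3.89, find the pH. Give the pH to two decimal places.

CH3CH(OH)COOH ⇌ CH3CH(OH)COO- + H+
Ka = 10^(−3.89) = 1.29 × 10^-4
From the ICE table, Ka = [H+]²/(0.00157 − [H+]) = 1.29 × 10^-4.
[H+] is not negligible relative to C₀; solve [H+]² + 0.000129·[H+] − 2.03e-07 = 0.
[H+] = (−Ka + √(Ka² + 4·Ka·C₀))/2 = 3.90 × 10^-4 M
pH = −log(3.90 × 10^-4) = 3.41

pH = 3.41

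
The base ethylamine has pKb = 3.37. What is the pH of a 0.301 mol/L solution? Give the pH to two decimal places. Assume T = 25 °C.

C2H5NH2 + H2O ⇌ C2H5NH3+ + OH-
Kb = 10^(−3.37) = 4.27 × 10^-4
Kb = [OH-]²/(0.301 − [OH-]) = 4.27 × 10^-4
Neglecting [OH-] in the denominator: [OH-] = √(4.27 × 10^-4 × 0.301) = 1.13 × 10^-2 M
Check: 3.8% ionized — well under 5%, approximation valid.
pOH = −log(1.13 × 10^-2) = 1.95; pH = 14.00 − 1.95 = 12.05

pH = 12.05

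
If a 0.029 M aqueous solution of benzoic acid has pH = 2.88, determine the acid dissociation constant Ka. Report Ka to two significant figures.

[H+] = 10^(-2.88) = 1.32 × 10^-3 M
At equilibrium [HA] = 0.029 − 1.32 × 10^-3 = 2.77 × 10^-2 M
Ka = [H+][A-]/[HA] = (1.32 × 10^-3)² / 2.77 × 10^-2 = 6.3 × 10^-5

Ka = 6.3 × 10^-5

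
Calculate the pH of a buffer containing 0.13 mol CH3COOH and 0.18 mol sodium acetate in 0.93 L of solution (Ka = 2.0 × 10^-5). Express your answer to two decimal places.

pKa = −log(2.0 × 10^-5) = 4.699
pH = pKa + log([A⁻]/[HA]) = 4.699 + log(0.18/0.13)
pH = 4.699 + (+0.141) = 4.84

pH = 4.84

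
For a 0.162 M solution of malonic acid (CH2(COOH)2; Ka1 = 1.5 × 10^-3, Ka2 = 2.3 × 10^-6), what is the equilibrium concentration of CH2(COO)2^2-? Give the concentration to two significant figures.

First ionization gives [H+] ≈ [CH2(COOH)COO-] = 1.49 × 10^-2 M.
Second step: Ka2 = [H+][CH2(COO)2^2-]/[CH2(COOH)COO-] ≈ [CH2(COO)2^2-] (since [H+] ≈ [CH2(COOH)COO-]).
So [CH2(COO)2^2-] ≈ Ka2.

2.3 × 10^-6 M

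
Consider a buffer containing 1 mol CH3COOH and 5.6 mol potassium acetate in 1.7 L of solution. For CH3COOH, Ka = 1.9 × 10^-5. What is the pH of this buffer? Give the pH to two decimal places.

pKa = −log(1.9 × 10^-5) = 4.721
Henderson–Hasselbalch: pH = pKa + log([CH3COO-]/[CH3COOH]) = 4.721 + log(5.6/1)
pH = 4.721 + (+0.748) = 5.47

pH = 5.47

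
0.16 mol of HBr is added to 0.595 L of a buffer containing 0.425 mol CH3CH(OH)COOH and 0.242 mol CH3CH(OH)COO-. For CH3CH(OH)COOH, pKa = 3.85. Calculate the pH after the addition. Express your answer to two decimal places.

Added H+ converts CH3CH(OH)COO- to CH3CH(OH)COOH: CH3CH(OH)COOH → 0.585 mol, CH3CH(OH)COO- → 0.082 mol.
pH = pKa + log(n_CH3CH(OH)COO-/n_CH3CH(OH)COOH) = 3.85 + log(0.082/0.585) = 3.85 + (-0.853)

pH = 3.00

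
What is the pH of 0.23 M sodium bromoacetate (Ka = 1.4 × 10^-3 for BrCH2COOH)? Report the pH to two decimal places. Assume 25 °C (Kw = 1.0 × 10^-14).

BrCH2COO- is the conjugate base of the weak acid BrCH2COOH.
Kb = Kw/Ka = 1.0×10^-14 / 1.4 × 10^-3 = 7.14 × 10^-12
From the ICE table, Kb = [OH-]²/(0.23 − [OH-]) = 7.14 × 10^-12.
Neglecting [OH-] in the denominator: [OH-] = √(7.14 × 10^-12 × 0.23) = 1.28 × 10^-6 M
pOH = −log(1.28 × 10^-6) = 5.89; pH = 14.00 − 5.89 = 8.11

pH = 8.11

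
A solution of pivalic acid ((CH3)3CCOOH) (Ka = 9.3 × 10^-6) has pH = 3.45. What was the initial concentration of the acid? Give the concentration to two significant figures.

C₀ = 1.4 × 10^-2 M

[H+] = 10^(-3.45) = 3.55 × 10^-4 M = x
Ka = x²/(C₀ − x) ⇒ C₀ = x + x²/Ka
C₀ = 3.55 × 10^-4 + (3.55 × 10^-4)²/(9.3 × 10^-6) = 1.39 × 10^-2 M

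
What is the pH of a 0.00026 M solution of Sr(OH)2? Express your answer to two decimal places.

Sr(OH)2 is a strong base (each formula unit releases 2 OH-); [OH-] = 0.00052 M.
pOH = -log(0.00052) = 3.28
pH = 14.00 - 3.28 = 10.72

pH = 10.72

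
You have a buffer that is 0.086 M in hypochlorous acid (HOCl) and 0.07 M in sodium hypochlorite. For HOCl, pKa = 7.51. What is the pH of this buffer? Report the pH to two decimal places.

Henderson–Hasselbalch: pH = pKa + log([OCl-]/[HOCl]) = 7.51 + log(0.07/0.086)
pH = 7.51 + (-0.089) = 7.42

pH = 7.42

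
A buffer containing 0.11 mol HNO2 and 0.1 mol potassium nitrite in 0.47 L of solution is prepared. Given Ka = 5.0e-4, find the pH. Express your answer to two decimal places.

pKa = −log(5.0 × 10^-4) = 3.301
Henderson–Hasselbalch: pH = pKa + log([NO2-]/[HNO2]) = 3.301 + log(0.1/0.11)
pH = 3.301 + (-0.041) = 3.26

pH = 3.26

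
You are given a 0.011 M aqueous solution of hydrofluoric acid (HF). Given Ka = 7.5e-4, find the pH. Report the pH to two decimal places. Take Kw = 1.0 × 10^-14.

HF ⇌ F- + H+
From the ICE table, Ka = x²/(0.011 − x) = 7.5 × 10^-4.
x is not negligible relative to C₀; solve x² + 0.00075·x − 8.25e-06 = 0.
x = (−Ka + √(Ka² + 4·Ka·C₀))/2 = 2.52 × 10^-3 M
pH = −log[H+] = −log(2.52 × 10^-3) = 2.60

pH = 2.60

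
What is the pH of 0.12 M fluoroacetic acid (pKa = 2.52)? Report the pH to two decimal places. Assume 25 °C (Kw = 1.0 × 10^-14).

pH = 1.75

FCH2COOH ⇌ FCH2COO- + H+
Ka = 10^(−2.52) = 3.02 × 10^-3
From the ICE table, Ka = x²/(0.12 − x) = 3.02 × 10^-3.
The 5% rule fails; solving x² + Ka·x − Ka·C₀ = 0 exactly:
x = [−0.00302 + √(0.00302² + 0.00145)]/2 = 1.76 × 10^-2 M
pH = −log(1.76 × 10^-2) = 1.75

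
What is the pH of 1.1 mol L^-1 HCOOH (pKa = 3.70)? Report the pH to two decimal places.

pH = 1.83

HCOOH ⇌ HCOO- + H+
Ka = 10^(−3.70) = 2.00 × 10^-4
Ka = [H+]²/(1.1 − [H+]) = 2.00 × 10^-4
Neglecting [H+] in the denominator: [H+] = √(2.00 × 10^-4 × 1.1) = 1.48 × 10^-2 M
([H+]/C₀ = 1.3% < 5%, so the approximation holds.)
pH = −log(1.48 × 10^-2) = 1.83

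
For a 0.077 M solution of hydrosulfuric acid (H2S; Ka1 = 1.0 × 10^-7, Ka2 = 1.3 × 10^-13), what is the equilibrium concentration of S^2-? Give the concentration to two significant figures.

First ionization gives [H+] ≈ [HS-] = 8.77 × 10^-5 M.
Second step: Ka2 = [H+][S^2-]/[HS-] ≈ [S^2-] (since [H+] ≈ [HS-]).
So [S^2-] ≈ Ka2.

1.3 × 10^-13 M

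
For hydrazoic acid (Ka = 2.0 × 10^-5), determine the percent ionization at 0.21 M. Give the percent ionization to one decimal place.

HN3 ⇌ N3- + H+; let x = [H+] at equilibrium.
x ≈ √(Ka·C₀) = √(2.0 × 10^-5 × 0.21) = 2.05 × 10^-3 M
% ionization = x/C₀ × 100% = 2.05 × 10^-3/0.21 × 100% = 1.0%

1.0%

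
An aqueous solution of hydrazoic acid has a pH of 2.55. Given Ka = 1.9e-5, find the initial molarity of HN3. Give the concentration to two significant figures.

[H+] = 10^(-2.55) = 2.82 × 10^-3 M = x
Ka = x²/(C₀ − x) ⇒ C₀ = x + x²/Ka
C₀ = 2.82 × 10^-3 + (2.82 × 10^-3)²/(1.9 × 10^-5) = 4.21 × 10^-1 M

C₀ = 4.2 × 10^-1 M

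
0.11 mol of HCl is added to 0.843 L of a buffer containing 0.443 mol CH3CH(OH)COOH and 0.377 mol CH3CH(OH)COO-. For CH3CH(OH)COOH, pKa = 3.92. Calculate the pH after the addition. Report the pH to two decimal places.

pH = 3.60

After neutralization: n(CH3CH(OH)COOH) = 0.553 mol, n(CH3CH(OH)COO-) = 0.267 mol.
Henderson–Hasselbalch with mole ratio 0.267/0.553: pH = 3.92 + (-0.316)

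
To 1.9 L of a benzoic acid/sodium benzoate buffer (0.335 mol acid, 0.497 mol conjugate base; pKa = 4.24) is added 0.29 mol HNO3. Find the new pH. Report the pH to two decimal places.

Added H+ converts C6H5COO- to C6H5COOH: C6H5COOH → 0.625 mol, C6H5COO- → 0.207 mol.
Henderson–Hasselbalch with mole ratio 0.207/0.625: pH = 4.24 + (-0.480)

pH = 3.76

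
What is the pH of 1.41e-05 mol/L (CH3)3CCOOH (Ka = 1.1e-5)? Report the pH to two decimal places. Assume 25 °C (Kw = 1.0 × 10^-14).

pH = 5.09

(CH3)3CCOOH ⇌ (CH3)3CCOO- + H+
From the ICE table, Ka = [H+]²/(1.41e-05 − [H+]) = 1.1 × 10^-5.
The 5% rule fails; solving [H+]² + Ka·[H+] − Ka·C₀ = 0 exactly:
[H+] = (−Ka + √(Ka² + 4·Ka·C₀))/2 = 8.11 × 10^-6 M
pH = −log[H+] = −log(8.11 × 10^-6) = 5.09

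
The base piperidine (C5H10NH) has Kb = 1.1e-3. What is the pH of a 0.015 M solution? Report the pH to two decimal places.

pH = 11.55

C5H10NH + H2O ⇌ C5H10NH2+ + OH-
Let x = [OH-] at equilibrium. Kb = x²/(0.015 − x).
Here C₀/Kb ≈ 13.6, so the small-x approximation fails. Use the quadratic:
x = [−0.0011 + √(0.0011² + 6.6e-05)]/2 = 3.55 × 10^-3 M
pOH = 2.45, so pH = 14.00 − pOH = 11.55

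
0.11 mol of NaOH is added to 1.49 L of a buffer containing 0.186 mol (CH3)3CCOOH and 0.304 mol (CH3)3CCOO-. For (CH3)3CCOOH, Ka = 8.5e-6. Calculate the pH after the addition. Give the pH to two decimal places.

OH- converts (CH3)3CCOOH to (CH3)3CCOO-: (CH3)3CCOOH → 0.076 mol, (CH3)3CCOO- → 0.414 mol.
pKa = −log(8.5 × 10^-6) = 5.071
pH = pKa + log([A⁻]/[HA]) = 5.071 + log(0.414/0.076) = 5.071 +0.736

pH = 5.81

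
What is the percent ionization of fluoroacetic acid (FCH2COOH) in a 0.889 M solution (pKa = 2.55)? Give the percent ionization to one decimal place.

FCH2COOH ⇌ FCH2COO- + H+; let x = [H+] at equilibrium.
Ka = 10^(−2.55) = 2.82 × 10^-3
Ka = x²/(C₀ − x); solving the quadratic gives x = 4.87 × 10^-2 M.
Fraction ionized = 4.87 × 10^-2 / 0.889 = 0.0548 → 5.5%

5.5%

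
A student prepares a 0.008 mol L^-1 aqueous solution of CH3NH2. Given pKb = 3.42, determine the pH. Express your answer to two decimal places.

pH = 11.19

CH3NH2 + H2O ⇌ CH3NH3+ + OH-
Kb = 10^(−3.42) = 3.80 × 10^-4
Kb = [OH-]²/(0.008 − [OH-]) = 3.80 × 10^-4
[OH-] is not negligible relative to C₀; solve [OH-]² + 0.00038·[OH-] − 3.04e-06 = 0.
[OH-] = (−Kb + √(Kb² + 4·Kb·C₀))/2 = 1.56 × 10^-3 M
pOH = 2.81, so pH = 14.00 − pOH = 11.19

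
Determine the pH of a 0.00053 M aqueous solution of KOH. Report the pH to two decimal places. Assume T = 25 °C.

pH = 10.72

KOH is a strong base; [OH-] = 0.00053 M.
pOH = -log(0.00053) = 3.28
pH = 14.00 - 3.28 = 10.72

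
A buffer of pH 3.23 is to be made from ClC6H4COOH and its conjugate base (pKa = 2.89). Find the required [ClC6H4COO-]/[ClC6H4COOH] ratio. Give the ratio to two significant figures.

pH = pKa + log(r) ⇒ log(r) = 3.23 − 2.89 = +0.34
r = [ClC6H4COO-]/[ClC6H4COOH] = 10^(+0.34) = 2.19

ratio = 2.2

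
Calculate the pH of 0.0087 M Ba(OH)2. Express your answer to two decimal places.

Ba(OH)2 is a strong base (each formula unit releases 2 OH-); [OH-] = 0.0174 M.
pOH = -log(0.0174) = 1.76
pH = 14.00 - 1.76 = 12.24

pH = 12.24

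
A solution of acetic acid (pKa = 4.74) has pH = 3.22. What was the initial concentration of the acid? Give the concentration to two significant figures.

[H+] = 10^(-3.22) = 6.03 × 10^-4 M = x
Ka = 10^(−4.74) = 1.82 × 10^-5
Ka = x²/(C₀ − x) ⇒ C₀ = x + x²/Ka
C₀ = 6.03 × 10^-4 + (6.03 × 10^-4)²/(1.82 × 10^-5) = 2.06 × 10^-2 M

C₀ = 2.1 × 10^-2 M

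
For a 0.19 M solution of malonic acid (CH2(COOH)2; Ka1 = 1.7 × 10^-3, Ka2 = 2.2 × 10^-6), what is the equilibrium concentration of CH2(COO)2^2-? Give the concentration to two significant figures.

First ionization gives [H+] ≈ [CH2(COOH)COO-] = 1.71 × 10^-2 M.
Second step: Ka2 = [H+][CH2(COO)2^2-]/[CH2(COOH)COO-] ≈ [CH2(COO)2^2-] (since [H+] ≈ [CH2(COOH)COO-]).
So [CH2(COO)2^2-] ≈ Ka2.

2.2 × 10^-6 M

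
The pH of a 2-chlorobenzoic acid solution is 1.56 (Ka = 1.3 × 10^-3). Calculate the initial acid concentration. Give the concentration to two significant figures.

C₀ = 6.1 × 10^-1 M

[H+] = 10^(-1.56) = 2.75 × 10^-2 M = x
Ka = x²/(C₀ − x) ⇒ C₀ = x + x²/Ka
C₀ = 2.75 × 10^-2 + (2.75 × 10^-2)²/(1.3 × 10^-3) = 6.09 × 10^-1 M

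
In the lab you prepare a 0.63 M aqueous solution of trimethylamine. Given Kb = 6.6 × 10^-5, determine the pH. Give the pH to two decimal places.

(CH3)3N + H2O ⇌ (CH3)3NH+ + OH-
Kb = x²/(0.63 − x) = 6.6 × 10^-5
Neglecting x in the denominator: x = √(6.6 × 10^-5 × 0.63) = 6.45 × 10^-3 M
Check: 1% ionized — well under 5%, approximation valid.
pOH = −log(6.45 × 10^-3) = 2.19; pH = 14.00 − 2.19 = 11.81

pH = 11.81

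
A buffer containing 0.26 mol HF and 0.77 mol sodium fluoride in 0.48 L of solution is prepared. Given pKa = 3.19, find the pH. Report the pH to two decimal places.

pH = pKa + log([A⁻]/[HA]) = 3.19 + log(0.77/0.26)
pH = 3.19 + (+0.472) = 3.66

pH = 3.66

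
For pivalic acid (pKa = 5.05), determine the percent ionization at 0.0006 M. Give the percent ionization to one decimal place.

(CH3)3CCOOH ⇌ (CH3)3CCOO- + H+; let x = [H+] at equilibrium.
Ka = 10^(−5.05) = 8.91 × 10^-6
Solve x² + 8.91e-06x − 5.35e-09 = 0 → x = 6.88 × 10^-5 M
Fraction ionized = 6.88 × 10^-5 / 0.0006 = 0.1147 → 11.5%

11.5%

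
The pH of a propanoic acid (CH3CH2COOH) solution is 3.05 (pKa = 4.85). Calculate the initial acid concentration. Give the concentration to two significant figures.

[H+] = 10^(-3.05) = 8.91 × 10^-4 M = x
Ka = 10^(−4.85) = 1.41 × 10^-5
Ka = x²/(C₀ − x) ⇒ C₀ = x + x²/Ka
C₀ = 8.91 × 10^-4 + (8.91 × 10^-4)²/(1.41 × 10^-5) = 5.72 × 10^-2 M

C₀ = 5.7 × 10^-2 M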